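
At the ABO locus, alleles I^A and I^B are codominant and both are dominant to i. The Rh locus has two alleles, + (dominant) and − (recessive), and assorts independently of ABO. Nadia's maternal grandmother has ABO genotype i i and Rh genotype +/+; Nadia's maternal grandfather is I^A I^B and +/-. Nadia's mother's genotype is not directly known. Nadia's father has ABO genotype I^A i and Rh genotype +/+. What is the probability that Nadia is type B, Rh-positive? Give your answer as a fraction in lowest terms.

1/8

Nadia's mother's ABO genotype from i i × I^A I^B: 1/2 I^A i, 1/2 I^B i.
Crossing each possibility with the father I^A i and summing P(type B): 1/2·0 + 1/2·1/4 = 1/8.
Similarly for Rh via the mother's Rh distribution: P(Rh+) = 1.
Independent loci: 1/8 × 1 = 1/8.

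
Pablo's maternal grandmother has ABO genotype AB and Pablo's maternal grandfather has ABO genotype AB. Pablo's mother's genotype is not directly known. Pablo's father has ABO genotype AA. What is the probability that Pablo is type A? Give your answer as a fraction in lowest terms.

Pablo's mother's ABO genotype from AB × AB: 1/4 AA, 1/2 AB, 1/4 BB.
Crossing each possibility with the father AA and summing P(type A): 1/4·1 + 1/2·1/2 + 1/4·0 = 1/2.

1/2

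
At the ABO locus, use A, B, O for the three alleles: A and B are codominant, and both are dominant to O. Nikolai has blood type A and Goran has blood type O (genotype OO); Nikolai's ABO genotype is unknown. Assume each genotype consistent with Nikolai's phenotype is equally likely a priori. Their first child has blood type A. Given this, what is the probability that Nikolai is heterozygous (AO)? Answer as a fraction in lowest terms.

Possible genotypes: Nikolai ∈ {AA, AO}; Goran ∈ {OO}.
Weight each parental genotype pair by prior × P(type-A child):
  AA × OO: posterior weight 2/3.
  AO × OO: posterior weight 1/3.
Sum the posterior weight over pairs where Nikolai is AO: 1/3.

1/3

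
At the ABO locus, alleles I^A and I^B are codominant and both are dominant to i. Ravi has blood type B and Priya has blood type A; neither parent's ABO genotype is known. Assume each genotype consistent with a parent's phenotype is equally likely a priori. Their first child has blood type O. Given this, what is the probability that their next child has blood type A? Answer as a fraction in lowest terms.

Possible genotypes: Ravi ∈ {I^B I^B, I^B i}; Priya ∈ {I^A I^A, I^A i}.
Weight each parental genotype pair by prior × P(type-O child):
  I^B i × I^A i: posterior weight 1; P(next child type A) = 1/4.
Weighted sum = 1/4.

1/4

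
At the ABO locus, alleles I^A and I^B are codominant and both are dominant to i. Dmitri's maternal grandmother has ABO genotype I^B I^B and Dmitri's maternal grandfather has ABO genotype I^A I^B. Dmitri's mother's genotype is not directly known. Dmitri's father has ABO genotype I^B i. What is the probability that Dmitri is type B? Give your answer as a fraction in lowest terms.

Dmitri's mother's ABO genotype from I^B I^B × I^A I^B: 1/2 I^A I^B, 1/2 I^B I^B.
Crossing each possibility with the father I^B i and summing P(type B): 1/2·1/2 + 1/2·1 = 3/4.

3/4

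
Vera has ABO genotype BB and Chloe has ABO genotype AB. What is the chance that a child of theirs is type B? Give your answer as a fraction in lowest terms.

ABO cross BB × AB → offspring phenotypes: 1/2 B, 1/2 AB.
So P(type B) = 1/2.

1/2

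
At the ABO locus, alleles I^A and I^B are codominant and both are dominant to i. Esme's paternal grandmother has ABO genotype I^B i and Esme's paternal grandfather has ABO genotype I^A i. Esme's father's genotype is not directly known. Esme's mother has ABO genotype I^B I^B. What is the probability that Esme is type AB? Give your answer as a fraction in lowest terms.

Esme's father's ABO genotype from I^B i × I^A i: 1/4 I^A I^B, 1/4 I^A i, 1/4 I^B i, 1/4 i i.
Crossing each possibility with the mother I^B I^B and summing P(type AB): 1/4·1/2 + 1/4·1/2 + 1/4·0 + 1/4·0 = 1/4.

1/4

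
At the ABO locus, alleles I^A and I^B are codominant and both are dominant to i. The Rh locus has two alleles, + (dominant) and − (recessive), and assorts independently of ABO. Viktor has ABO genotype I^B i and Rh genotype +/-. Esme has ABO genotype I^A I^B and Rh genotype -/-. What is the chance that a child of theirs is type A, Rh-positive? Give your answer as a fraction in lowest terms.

1/8

ABO cross I^B i × I^A I^B → offspring phenotypes: 1/4 A, 1/2 B, 1/4 AB.
Rh cross +/- × -/- → 1/2 Rh+, 1/2 Rh-.
Independent loci: P(type A, Rh-positive) = 1/4 × 1/2 = 1/8.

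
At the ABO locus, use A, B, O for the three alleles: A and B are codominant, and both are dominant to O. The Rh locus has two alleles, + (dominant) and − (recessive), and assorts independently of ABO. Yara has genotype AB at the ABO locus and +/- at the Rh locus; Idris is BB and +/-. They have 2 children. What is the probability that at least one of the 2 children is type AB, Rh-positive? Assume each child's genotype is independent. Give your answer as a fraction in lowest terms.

ABO cross AB × BB → 1/2 B, 1/2 AB.
Rh cross +/- × +/- → 3/4 Rh+, 1/4 Rh-; so P(type AB, Rh-positive) = 1/2 × 3/4 = 3/8 per child.
P(none) = (5/8)^2 = 25/64; P(at least one) = 1 − 25/64 = 39/64.

39/64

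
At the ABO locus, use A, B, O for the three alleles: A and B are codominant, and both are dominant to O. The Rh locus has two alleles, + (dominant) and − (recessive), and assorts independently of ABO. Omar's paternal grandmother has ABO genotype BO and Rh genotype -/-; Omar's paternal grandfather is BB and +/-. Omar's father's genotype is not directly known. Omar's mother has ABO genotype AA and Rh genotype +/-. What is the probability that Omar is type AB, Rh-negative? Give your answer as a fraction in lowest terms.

Omar's father's ABO genotype from BO × BB: 1/2 BB, 1/2 BO.
Crossing each possibility with the mother AA and summing P(type AB): 1/2·1 + 1/2·1/2 = 3/4.
Similarly for Rh via the father's Rh distribution: P(Rh-) = 3/8.
Independent loci: 3/4 × 3/8 = 9/32.

9/32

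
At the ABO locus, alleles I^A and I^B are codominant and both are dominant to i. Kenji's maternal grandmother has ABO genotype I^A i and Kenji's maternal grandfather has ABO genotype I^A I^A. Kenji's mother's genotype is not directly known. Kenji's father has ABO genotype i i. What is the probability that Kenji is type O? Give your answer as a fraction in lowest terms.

Kenji's mother's ABO genotype from I^A i × I^A I^A: 1/2 I^A I^A, 1/2 I^A i.
Crossing each possibility with the father i i and summing P(type O): 1/2·0 + 1/2·1/2 = 1/4.

1/4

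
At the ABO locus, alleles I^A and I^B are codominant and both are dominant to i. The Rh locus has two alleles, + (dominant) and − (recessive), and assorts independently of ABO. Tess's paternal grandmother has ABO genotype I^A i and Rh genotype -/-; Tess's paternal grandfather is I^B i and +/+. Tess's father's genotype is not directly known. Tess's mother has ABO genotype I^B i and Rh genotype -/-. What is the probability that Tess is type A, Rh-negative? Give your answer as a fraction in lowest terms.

Tess's father's ABO genotype from I^A i × I^B i: 1/4 I^A I^B, 1/4 I^A i, 1/4 I^B i, 1/4 i i.
Crossing each possibility with the mother I^B i and summing P(type A): 1/4·1/4 + 1/4·1/4 + 1/4·0 + 1/4·0 = 1/8.
Similarly for Rh via the father's Rh distribution: P(Rh-) = 1/2.
Independent loci: 1/8 × 1/2 = 1/16.

1/16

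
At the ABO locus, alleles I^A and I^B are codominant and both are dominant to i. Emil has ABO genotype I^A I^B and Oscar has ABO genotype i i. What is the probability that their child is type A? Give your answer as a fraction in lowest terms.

ABO cross I^A I^B × i i → offspring phenotypes: 1/2 A, 1/2 B.
So P(type A) = 1/2.

1/2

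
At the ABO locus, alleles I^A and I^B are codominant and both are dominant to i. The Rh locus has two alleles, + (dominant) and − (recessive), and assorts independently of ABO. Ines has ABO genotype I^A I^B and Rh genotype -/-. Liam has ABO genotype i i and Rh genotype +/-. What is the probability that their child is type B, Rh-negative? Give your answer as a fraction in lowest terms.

1/4

ABO cross I^A I^B × i i → offspring phenotypes: 1/2 A, 1/2 B.
Rh cross -/- × +/- → 1/2 Rh+, 1/2 Rh-.
Independent loci: P(type B, Rh-negative) = 1/2 × 1/2 = 1/4.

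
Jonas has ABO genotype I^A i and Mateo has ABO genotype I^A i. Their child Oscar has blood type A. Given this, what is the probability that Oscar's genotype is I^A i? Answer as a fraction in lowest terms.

Cross I^A i × I^A i → 1/4 I^A I^A, 1/2 I^A i, 1/4 i i.
Type-A genotypes among offspring: I^A I^A (1/4), I^A i (1/2); total 3/4.
P(I^A i | type A) = (1/2) / (3/4) = 2/3.

2/3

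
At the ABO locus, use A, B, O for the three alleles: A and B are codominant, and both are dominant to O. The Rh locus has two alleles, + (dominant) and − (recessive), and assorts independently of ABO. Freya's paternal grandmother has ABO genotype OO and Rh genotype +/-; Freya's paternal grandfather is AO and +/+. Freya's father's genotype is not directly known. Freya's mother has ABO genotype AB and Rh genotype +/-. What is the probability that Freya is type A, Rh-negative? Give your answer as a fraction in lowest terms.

Freya's father's ABO genotype from OO × AO: 1/2 AO, 1/2 OO.
Crossing each possibility with the mother AB and summing P(type A): 1/2·1/2 + 1/2·1/2 = 1/2.
Similarly for Rh via the father's Rh distribution: P(Rh-) = 1/8.
Independent loci: 1/2 × 1/8 = 1/16.

1/16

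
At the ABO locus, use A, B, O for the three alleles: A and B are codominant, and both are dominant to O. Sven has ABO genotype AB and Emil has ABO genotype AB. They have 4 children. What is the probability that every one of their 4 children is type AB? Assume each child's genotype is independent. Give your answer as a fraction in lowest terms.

1/16

ABO cross AB × AB → 1/4 A, 1/4 B, 1/2 AB.
So P(type AB) = 1/2 per child.
All 4 independent: (1/2)^4 = 1/16.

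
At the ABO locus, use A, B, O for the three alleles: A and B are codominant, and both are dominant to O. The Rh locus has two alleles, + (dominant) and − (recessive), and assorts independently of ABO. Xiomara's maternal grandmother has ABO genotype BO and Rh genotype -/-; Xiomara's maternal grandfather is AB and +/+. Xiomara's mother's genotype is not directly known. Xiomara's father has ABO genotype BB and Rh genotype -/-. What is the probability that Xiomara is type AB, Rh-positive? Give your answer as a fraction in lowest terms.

Xiomara's mother's ABO genotype from BO × AB: 1/4 AB, 1/4 AO, 1/4 BB, 1/4 BO.
Crossing each possibility with the father BB and summing P(type AB): 1/4·1/2 + 1/4·1/2 + 1/4·0 + 1/4·0 = 1/4.
Similarly for Rh via the mother's Rh distribution: P(Rh+) = 1/2.
Independent loci: 1/4 × 1/2 = 1/8.

1/8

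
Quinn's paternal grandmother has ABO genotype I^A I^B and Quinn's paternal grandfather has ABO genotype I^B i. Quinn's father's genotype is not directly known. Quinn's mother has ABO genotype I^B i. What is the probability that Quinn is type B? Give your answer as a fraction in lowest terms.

Quinn's father's ABO genotype from I^A I^B × I^B i: 1/4 I^A I^B, 1/4 I^A i, 1/4 I^B I^B, 1/4 I^B i.
Crossing each possibility with the mother I^B i and summing P(type B): 1/4·1/2 + 1/4·1/4 + 1/4·1 + 1/4·3/4 = 5/8.

5/8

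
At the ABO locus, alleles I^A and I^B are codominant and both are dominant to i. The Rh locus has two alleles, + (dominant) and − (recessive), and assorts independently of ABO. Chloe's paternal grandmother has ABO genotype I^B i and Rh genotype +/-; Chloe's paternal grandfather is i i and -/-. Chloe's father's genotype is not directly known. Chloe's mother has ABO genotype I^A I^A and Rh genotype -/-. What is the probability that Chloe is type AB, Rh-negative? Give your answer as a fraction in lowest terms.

Chloe's father's ABO genotype from I^B i × i i: 1/2 I^B i, 1/2 i i.
Crossing each possibility with the mother I^A I^A and summing P(type AB): 1/2·1/2 + 1/2·0 = 1/4.
Similarly for Rh via the father's Rh distribution: P(Rh-) = 3/4.
Independent loci: 1/4 × 3/4 = 3/16.

3/16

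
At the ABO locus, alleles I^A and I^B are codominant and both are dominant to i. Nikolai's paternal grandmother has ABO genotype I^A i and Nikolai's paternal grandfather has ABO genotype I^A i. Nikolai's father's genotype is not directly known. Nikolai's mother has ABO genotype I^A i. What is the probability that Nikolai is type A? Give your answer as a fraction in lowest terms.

3/4

Nikolai's father's ABO genotype from I^A i × I^A i: 1/4 I^A I^A, 1/2 I^A i, 1/4 i i.
Crossing each possibility with the mother I^A i and summing P(type A): 1/4·1 + 1/2·3/4 + 1/4·1/2 = 3/4.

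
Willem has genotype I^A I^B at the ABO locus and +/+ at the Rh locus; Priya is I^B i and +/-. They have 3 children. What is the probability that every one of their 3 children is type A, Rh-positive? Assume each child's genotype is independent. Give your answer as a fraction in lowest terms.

ABO cross I^A I^B × I^B i → 1/4 A, 1/2 B, 1/4 AB.
Rh cross +/+ × +/- → 1 Rh+; so P(type A, Rh-positive) = 1/4 × 1 = 1/4 per child.
All 3 independent: (1/4)^3 = 1/64.

1/64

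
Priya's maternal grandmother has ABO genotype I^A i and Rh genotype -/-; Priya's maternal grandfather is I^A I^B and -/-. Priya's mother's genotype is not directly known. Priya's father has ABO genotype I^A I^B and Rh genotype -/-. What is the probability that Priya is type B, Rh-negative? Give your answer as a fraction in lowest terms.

Priya's mother's ABO genotype from I^A i × I^A I^B: 1/4 I^A I^A, 1/4 I^A I^B, 1/4 I^A i, 1/4 I^B i.
Crossing each possibility with the father I^A I^B and summing P(type B): 1/4·0 + 1/4·1/4 + 1/4·1/4 + 1/4·1/2 = 1/4.
Similarly for Rh via the mother's Rh distribution: P(Rh-) = 1.
Independent loci: 1/4 × 1 = 1/4.

1/4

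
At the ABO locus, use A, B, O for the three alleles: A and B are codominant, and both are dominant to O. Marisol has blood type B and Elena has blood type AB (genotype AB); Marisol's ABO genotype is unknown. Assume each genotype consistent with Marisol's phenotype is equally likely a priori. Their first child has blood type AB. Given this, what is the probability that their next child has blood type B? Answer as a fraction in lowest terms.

1/2

Possible genotypes: Marisol ∈ {BB, BO}; Elena ∈ {AB}.
Weight each parental genotype pair by prior × P(type-AB child):
  BB × AB: posterior weight 2/3; P(next child type B) = 1/2.
  BO × AB: posterior weight 1/3; P(next child type B) = 1/2.
Weighted sum = 1/2.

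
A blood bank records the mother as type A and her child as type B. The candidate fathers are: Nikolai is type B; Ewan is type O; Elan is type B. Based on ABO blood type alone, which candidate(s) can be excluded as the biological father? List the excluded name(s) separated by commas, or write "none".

A candidate is excluded only if no genotype consistent with his phenotype could produce a type B child with a type A mother.
Ewan (type O): no genotype consistent with that phenotype can produce a type-B child with a type-A mother.

Ewan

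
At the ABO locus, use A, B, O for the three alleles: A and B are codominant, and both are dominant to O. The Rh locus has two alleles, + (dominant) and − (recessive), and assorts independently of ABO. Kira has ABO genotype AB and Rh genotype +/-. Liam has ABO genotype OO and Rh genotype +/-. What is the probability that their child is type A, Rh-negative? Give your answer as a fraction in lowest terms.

1/8

ABO cross AB × OO → offspring phenotypes: 1/2 A, 1/2 B.
Rh cross +/- × +/- → 3/4 Rh+, 1/4 Rh-.
Independent loci: P(type A, Rh-negative) = 1/2 × 1/4 = 1/8.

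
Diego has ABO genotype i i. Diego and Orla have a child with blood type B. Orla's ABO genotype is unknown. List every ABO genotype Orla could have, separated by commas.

I^A I^B, I^B I^B, I^B i

For each candidate genotype of Orla, check whether crossing it with i i can produce every observed child phenotype.
  I^A I^A → possible child types {A} ✗
  I^A I^B → possible child types {A, B} ✓
  I^A i → possible child types {O, A} ✗
  I^B I^B → possible child types {B} ✓
  I^B i → possible child types {O, B} ✓
  i i → possible child types {O} ✗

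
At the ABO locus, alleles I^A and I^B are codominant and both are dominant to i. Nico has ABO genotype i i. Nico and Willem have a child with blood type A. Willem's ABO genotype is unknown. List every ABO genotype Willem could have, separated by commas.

For each candidate genotype of Willem, check whether crossing it with i i can produce every observed child phenotype.
  I^A I^A → possible child types {A} ✓
  I^A I^B → possible child types {A, B} ✓
  I^A i → possible child types {O, A} ✓
  I^B I^B → possible child types {B} ✗
  I^B i → possible child types {O, B} ✗
  i i → possible child types {O} ✗

I^A I^A, I^A I^B, I^A i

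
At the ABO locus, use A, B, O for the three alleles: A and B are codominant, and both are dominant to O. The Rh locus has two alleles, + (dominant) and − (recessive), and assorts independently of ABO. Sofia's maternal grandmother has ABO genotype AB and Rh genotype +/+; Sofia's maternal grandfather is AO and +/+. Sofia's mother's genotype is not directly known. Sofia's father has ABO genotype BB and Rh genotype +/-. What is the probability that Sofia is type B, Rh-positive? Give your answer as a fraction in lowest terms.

1/2

Sofia's mother's ABO genotype from AB × AO: 1/4 AA, 1/4 AB, 1/4 AO, 1/4 BO.
Crossing each possibility with the father BB and summing P(type B): 1/4·0 + 1/4·1/2 + 1/4·1/2 + 1/4·1 = 1/2.
Similarly for Rh via the mother's Rh distribution: P(Rh+) = 1.
Independent loci: 1/2 × 1 = 1/2.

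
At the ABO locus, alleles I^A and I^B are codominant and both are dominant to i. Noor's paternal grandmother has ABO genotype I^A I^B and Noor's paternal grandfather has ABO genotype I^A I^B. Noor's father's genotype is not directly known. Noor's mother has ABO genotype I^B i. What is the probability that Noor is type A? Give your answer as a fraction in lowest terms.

1/4

Noor's father's ABO genotype from I^A I^B × I^A I^B: 1/4 I^A I^A, 1/2 I^A I^B, 1/4 I^B I^B.
Crossing each possibility with the mother I^B i and summing P(type A): 1/4·1/2 + 1/2·1/4 + 1/4·0 = 1/4.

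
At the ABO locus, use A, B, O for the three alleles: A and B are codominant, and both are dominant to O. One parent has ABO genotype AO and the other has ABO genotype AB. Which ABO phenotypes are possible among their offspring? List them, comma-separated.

A, B, AB

Gametes from AO × AB give offspring ABO genotypes AA, AB, AO, BO, i.e. phenotypes A, B, AB.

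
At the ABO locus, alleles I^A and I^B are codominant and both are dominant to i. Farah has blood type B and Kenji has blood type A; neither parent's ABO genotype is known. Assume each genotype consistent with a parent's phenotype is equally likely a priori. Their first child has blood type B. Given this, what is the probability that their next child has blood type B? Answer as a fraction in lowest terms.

5/12

Possible genotypes: Farah ∈ {I^B I^B, I^B i}; Kenji ∈ {I^A I^A, I^A i}.
Weight each parental genotype pair by prior × P(type-B child):
  I^B I^B × I^A i: posterior weight 2/3; P(next child type B) = 1/2.
  I^B i × I^A i: posterior weight 1/3; P(next child type B) = 1/4.
Weighted sum = 5/12.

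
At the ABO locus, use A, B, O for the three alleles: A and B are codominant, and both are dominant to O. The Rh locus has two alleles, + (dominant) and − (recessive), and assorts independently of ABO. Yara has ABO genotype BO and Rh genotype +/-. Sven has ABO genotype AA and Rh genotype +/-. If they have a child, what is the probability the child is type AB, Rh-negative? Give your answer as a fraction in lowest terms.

1/8

ABO cross BO × AA → offspring phenotypes: 1/2 A, 1/2 AB.
Rh cross +/- × +/- → 3/4 Rh+, 1/4 Rh-.
Independent loci: P(type AB, Rh-negative) = 1/2 × 1/4 = 1/8.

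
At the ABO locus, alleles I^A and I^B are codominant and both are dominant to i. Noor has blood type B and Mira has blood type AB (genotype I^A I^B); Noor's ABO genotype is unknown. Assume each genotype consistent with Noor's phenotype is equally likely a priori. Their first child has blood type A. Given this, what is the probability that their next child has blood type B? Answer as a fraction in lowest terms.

1/2

Possible genotypes: Noor ∈ {I^B I^B, I^B i}; Mira ∈ {I^A I^B}.
Weight each parental genotype pair by prior × P(type-A child):
  I^B i × I^A I^B: posterior weight 1; P(next child type B) = 1/2.
Weighted sum = 1/2.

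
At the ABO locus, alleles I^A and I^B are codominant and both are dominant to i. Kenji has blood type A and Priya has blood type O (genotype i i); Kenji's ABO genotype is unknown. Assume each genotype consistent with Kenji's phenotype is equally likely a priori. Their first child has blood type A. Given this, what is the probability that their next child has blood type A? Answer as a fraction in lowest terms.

5/6

Possible genotypes: Kenji ∈ {I^A I^A, I^A i}; Priya ∈ {i i}.
Weight each parental genotype pair by prior × P(type-A child):
  I^A I^A × i i: posterior weight 2/3; P(next child type A) = 1.
  I^A i × i i: posterior weight 1/3; P(next child type A) = 1/2.
Weighted sum = 5/6.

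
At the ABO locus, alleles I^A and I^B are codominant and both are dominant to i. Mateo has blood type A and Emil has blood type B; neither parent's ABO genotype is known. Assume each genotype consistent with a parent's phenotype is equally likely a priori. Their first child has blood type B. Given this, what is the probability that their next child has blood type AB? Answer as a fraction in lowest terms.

5/12

Possible genotypes: Mateo ∈ {I^A I^A, I^A i}; Emil ∈ {I^B I^B, I^B i}.
Weight each parental genotype pair by prior × P(type-B child):
  I^A i × I^B I^B: posterior weight 2/3; P(next child type AB) = 1/2.
  I^A i × I^B i: posterior weight 1/3; P(next child type AB) = 1/4.
Weighted sum = 5/12.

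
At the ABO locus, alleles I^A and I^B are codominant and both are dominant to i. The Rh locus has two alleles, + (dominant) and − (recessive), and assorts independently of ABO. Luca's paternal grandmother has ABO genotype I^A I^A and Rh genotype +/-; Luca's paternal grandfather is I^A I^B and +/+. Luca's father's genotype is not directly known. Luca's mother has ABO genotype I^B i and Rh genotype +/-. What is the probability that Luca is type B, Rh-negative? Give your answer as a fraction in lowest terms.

1/32

Luca's father's ABO genotype from I^A I^A × I^A I^B: 1/2 I^A I^A, 1/2 I^A I^B.
Crossing each possibility with the mother I^B i and summing P(type B): 1/2·0 + 1/2·1/2 = 1/4.
Similarly for Rh via the father's Rh distribution: P(Rh-) = 1/8.
Independent loci: 1/4 × 1/8 = 1/32.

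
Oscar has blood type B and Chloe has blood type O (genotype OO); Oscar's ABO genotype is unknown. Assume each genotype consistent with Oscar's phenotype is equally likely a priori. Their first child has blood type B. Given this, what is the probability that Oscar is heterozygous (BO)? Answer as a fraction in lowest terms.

Possible genotypes: Oscar ∈ {BB, BO}; Chloe ∈ {OO}.
Weight each parental genotype pair by prior × P(type-B child):
  BB × OO: posterior weight 2/3.
  BO × OO: posterior weight 1/3.
Sum the posterior weight over pairs where Oscar is BO: 1/3.

1/3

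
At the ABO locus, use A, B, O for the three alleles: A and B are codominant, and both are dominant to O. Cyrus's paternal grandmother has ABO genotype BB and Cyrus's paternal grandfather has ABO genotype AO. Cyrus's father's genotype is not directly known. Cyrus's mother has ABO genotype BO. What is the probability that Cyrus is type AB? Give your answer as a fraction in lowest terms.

1/8

Cyrus's father's ABO genotype from BB × AO: 1/2 AB, 1/2 BO.
Crossing each possibility with the mother BO and summing P(type AB): 1/2·1/4 + 1/2·0 = 1/8.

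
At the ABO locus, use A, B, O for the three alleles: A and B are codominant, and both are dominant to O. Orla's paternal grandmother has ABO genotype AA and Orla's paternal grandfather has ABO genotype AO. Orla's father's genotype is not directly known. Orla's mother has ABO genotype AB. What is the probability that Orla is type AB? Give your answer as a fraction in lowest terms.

3/8

Orla's father's ABO genotype from AA × AO: 1/2 AA, 1/2 AO.
Crossing each possibility with the mother AB and summing P(type AB): 1/2·1/2 + 1/2·1/4 = 3/8.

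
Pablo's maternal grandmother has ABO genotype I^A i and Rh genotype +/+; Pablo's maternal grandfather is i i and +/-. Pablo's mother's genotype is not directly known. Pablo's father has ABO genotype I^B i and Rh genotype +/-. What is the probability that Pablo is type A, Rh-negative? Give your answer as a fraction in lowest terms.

Pablo's mother's ABO genotype from I^A i × i i: 1/2 I^A i, 1/2 i i.
Crossing each possibility with the father I^B i and summing P(type A): 1/2·1/4 + 1/2·0 = 1/8.
Similarly for Rh via the mother's Rh distribution: P(Rh-) = 1/8.
Independent loci: 1/8 × 1/8 = 1/64.

1/64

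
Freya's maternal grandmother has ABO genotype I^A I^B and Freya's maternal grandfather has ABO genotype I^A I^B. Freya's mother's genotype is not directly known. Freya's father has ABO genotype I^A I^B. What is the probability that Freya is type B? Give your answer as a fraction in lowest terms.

1/4

Freya's mother's ABO genotype from I^A I^B × I^A I^B: 1/4 I^A I^A, 1/2 I^A I^B, 1/4 I^B I^B.
Crossing each possibility with the father I^A I^B and summing P(type B): 1/4·0 + 1/2·1/4 + 1/4·1/2 = 1/4.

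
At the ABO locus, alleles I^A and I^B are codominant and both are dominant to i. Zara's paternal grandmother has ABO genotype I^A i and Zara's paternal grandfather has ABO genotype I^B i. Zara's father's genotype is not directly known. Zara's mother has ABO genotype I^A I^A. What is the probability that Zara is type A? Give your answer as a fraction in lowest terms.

3/4

Zara's father's ABO genotype from I^A i × I^B i: 1/4 I^A I^B, 1/4 I^A i, 1/4 I^B i, 1/4 i i.
Crossing each possibility with the mother I^A I^A and summing P(type A): 1/4·1/2 + 1/4·1 + 1/4·1/2 + 1/4·1 = 3/4.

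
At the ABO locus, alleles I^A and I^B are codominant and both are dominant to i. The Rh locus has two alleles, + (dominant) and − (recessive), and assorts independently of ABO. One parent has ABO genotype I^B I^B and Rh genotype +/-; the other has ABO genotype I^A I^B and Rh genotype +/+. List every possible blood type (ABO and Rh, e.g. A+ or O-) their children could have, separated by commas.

Gametes from I^B I^B × I^A I^B give offspring ABO genotypes I^A I^B, I^B I^B, i.e. phenotypes B, AB.
Rh cross +/- × +/+ → phenotypes Rh+.
Combining independently: B+, AB+.

B+, AB+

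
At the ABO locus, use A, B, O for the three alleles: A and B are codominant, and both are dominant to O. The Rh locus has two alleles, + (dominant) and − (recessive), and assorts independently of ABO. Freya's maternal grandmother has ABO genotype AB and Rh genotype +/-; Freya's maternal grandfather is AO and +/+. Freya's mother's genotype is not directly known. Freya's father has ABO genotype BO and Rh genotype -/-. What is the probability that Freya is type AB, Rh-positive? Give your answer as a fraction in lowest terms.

Freya's mother's ABO genotype from AB × AO: 1/4 AA, 1/4 AB, 1/4 AO, 1/4 BO.
Crossing each possibility with the father BO and summing P(type AB): 1/4·1/2 + 1/4·1/4 + 1/4·1/4 + 1/4·0 = 1/4.
Similarly for Rh via the mother's Rh distribution: P(Rh+) = 3/4.
Independent loci: 1/4 × 3/4 = 3/16.

3/16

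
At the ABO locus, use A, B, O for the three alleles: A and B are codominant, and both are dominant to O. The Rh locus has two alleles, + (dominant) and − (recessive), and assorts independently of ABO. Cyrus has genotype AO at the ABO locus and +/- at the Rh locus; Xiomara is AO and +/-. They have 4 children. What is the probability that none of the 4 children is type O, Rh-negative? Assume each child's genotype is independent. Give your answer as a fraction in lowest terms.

50625/65536

ABO cross AO × AO → 1/4 O, 3/4 A.
Rh cross +/- × +/- → 3/4 Rh+, 1/4 Rh-; so P(type O, Rh-negative) = 1/4 × 1/4 = 1/16 per child.
P(not type O, Rh-negative) = 15/16 for one child; (15/16)^4 = 50625/65536.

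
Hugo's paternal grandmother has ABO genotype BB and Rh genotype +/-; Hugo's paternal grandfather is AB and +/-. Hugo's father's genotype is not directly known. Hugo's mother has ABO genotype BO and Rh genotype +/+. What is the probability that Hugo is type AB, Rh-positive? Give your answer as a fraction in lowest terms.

1/8

Hugo's father's ABO genotype from BB × AB: 1/2 AB, 1/2 BB.
Crossing each possibility with the mother BO and summing P(type AB): 1/2·1/4 + 1/2·0 = 1/8.
Similarly for Rh via the father's Rh distribution: P(Rh+) = 1.
Independent loci: 1/8 × 1 = 1/8.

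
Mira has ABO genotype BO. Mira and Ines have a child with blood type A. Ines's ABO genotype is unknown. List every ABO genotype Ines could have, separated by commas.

For each candidate genotype of Ines, check whether crossing it with BO can produce every observed child phenotype.
  AA → possible child types {A, AB} ✓
  AB → possible child types {A, B, AB} ✓
  AO → possible child types {O, A, B, AB} ✓
  BB → possible child types {B} ✗
  BO → possible child types {O, B} ✗
  OO → possible child types {O, B} ✗

AA, AB, AO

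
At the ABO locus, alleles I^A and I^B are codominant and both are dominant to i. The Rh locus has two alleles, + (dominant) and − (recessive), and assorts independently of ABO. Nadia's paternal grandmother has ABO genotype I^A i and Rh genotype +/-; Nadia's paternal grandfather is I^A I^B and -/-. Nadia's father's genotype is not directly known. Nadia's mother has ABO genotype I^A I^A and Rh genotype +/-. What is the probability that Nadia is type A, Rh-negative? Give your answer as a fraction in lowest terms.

9/32

Nadia's father's ABO genotype from I^A i × I^A I^B: 1/4 I^A I^A, 1/4 I^A I^B, 1/4 I^A i, 1/4 I^B i.
Crossing each possibility with the mother I^A I^A and summing P(type A): 1/4·1 + 1/4·1/2 + 1/4·1 + 1/4·1/2 = 3/4.
Similarly for Rh via the father's Rh distribution: P(Rh-) = 3/8.
Independent loci: 3/4 × 3/8 = 9/32.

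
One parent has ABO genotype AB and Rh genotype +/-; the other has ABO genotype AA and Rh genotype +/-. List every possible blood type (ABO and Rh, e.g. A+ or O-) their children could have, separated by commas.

Gametes from AB × AA give offspring ABO genotypes AA, AB, i.e. phenotypes A, AB.
Rh cross +/- × +/- → phenotypes Rh+, Rh-.
Combining independently: A+, A-, AB+, AB-.

A+, A-, AB+, AB-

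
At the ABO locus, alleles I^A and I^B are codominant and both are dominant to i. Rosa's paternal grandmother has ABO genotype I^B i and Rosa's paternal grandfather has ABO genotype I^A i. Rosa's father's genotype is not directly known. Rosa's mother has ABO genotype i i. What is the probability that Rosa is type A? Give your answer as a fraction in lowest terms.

1/4

Rosa's father's ABO genotype from I^B i × I^A i: 1/4 I^A I^B, 1/4 I^A i, 1/4 I^B i, 1/4 i i.
Crossing each possibility with the mother i i and summing P(type A): 1/4·1/2 + 1/4·1/2 + 1/4·0 + 1/4·0 = 1/4.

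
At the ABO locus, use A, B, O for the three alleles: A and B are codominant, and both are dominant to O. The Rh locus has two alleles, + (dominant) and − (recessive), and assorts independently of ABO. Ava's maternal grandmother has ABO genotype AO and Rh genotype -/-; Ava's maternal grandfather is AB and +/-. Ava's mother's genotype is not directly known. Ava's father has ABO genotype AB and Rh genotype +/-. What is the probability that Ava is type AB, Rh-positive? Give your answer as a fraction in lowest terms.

15/64

Ava's mother's ABO genotype from AO × AB: 1/4 AA, 1/4 AB, 1/4 AO, 1/4 BO.
Crossing each possibility with the father AB and summing P(type AB): 1/4·1/2 + 1/4·1/2 + 1/4·1/4 + 1/4·1/4 = 3/8.
Similarly for Rh via the mother's Rh distribution: P(Rh+) = 5/8.
Independent loci: 3/8 × 5/8 = 15/64.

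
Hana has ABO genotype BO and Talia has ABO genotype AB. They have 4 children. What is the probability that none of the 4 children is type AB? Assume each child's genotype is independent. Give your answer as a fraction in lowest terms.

ABO cross BO × AB → 1/4 A, 1/2 B, 1/4 AB.
So P(type AB) = 1/4 per child.
P(not type AB) = 3/4 for one child; (3/4)^4 = 81/256.

81/256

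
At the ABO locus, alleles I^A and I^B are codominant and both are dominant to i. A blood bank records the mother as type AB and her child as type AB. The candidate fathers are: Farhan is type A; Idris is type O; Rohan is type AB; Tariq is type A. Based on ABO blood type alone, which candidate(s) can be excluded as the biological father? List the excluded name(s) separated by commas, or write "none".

Idris

A candidate is excluded only if no genotype consistent with his phenotype could produce a type AB child with a type AB mother.
Idris (type O): no genotype consistent with that phenotype can produce a type-AB child with a type-AB mother.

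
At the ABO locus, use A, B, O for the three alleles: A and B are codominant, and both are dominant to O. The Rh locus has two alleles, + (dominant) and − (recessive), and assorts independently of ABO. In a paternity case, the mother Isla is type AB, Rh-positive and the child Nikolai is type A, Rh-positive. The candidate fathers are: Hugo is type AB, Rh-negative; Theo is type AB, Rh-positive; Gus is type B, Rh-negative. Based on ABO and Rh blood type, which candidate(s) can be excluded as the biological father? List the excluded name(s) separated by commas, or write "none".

A candidate is excluded only if no genotype consistent with his phenotype could produce a type A, Rh-positive child with a type AB, Rh-positive mother.
Every candidate has at least one consistent genotype combination, so none can be excluded.

none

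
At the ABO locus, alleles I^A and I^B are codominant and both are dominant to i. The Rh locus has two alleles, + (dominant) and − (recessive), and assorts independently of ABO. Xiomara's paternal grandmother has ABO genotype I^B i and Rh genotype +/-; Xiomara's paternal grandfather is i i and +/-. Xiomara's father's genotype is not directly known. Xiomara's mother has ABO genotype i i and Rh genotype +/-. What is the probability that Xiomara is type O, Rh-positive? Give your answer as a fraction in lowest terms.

9/16

Xiomara's father's ABO genotype from I^B i × i i: 1/2 I^B i, 1/2 i i.
Crossing each possibility with the mother i i and summing P(type O): 1/2·1/2 + 1/2·1 = 3/4.
Similarly for Rh via the father's Rh distribution: P(Rh+) = 3/4.
Independent loci: 3/4 × 3/4 = 9/16.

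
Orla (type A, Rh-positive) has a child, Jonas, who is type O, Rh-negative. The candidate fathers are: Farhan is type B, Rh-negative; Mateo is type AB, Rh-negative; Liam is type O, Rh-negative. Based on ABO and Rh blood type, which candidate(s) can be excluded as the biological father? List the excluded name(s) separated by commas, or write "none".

A candidate is excluded only if no genotype consistent with his phenotype could produce a type O, Rh-negative child with a type A, Rh-positive mother.
Mateo (type AB, Rh-): no genotype consistent with that phenotype can produce a type-O Rh- child with a type-A mother.

Mateo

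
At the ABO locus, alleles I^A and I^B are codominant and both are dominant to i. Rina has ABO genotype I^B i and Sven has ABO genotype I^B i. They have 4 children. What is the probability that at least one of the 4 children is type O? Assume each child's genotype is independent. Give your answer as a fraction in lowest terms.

ABO cross I^B i × I^B i → 1/4 O, 3/4 B.
So P(type O) = 1/4 per child.
P(none) = (3/4)^4 = 81/256; P(at least one) = 1 − 81/256 = 175/256.

175/256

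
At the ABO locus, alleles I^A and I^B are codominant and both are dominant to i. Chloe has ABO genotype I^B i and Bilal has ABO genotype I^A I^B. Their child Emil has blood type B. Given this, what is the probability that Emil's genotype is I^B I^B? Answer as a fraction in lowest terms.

1/2

Cross I^B i × I^A I^B → 1/4 I^A I^B, 1/4 I^A i, 1/4 I^B I^B, 1/4 I^B i.
Type-B genotypes among offspring: I^B I^B (1/4), I^B i (1/4); total 1/2.
P(I^B I^B | type B) = (1/4) / (1/2) = 1/2.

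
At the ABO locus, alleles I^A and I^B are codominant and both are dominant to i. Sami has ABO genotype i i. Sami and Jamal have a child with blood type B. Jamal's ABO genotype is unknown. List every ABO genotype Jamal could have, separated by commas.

I^A I^B, I^B I^B, I^B i

For each candidate genotype of Jamal, check whether crossing it with i i can produce every observed child phenotype.
  I^A I^A → possible child types {A} ✗
  I^A I^B → possible child types {A, B} ✓
  I^A i → possible child types {O, A} ✗
  I^B I^B → possible child types {B} ✓
  I^B i → possible child types {O, B} ✓
  i i → possible child types {O} ✗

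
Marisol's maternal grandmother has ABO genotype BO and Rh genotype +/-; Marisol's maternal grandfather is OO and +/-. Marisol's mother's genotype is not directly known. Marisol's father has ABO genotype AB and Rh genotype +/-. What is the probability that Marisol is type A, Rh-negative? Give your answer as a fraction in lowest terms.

3/32

Marisol's mother's ABO genotype from BO × OO: 1/2 BO, 1/2 OO.
Crossing each possibility with the father AB and summing P(type A): 1/2·1/4 + 1/2·1/2 = 3/8.
Similarly for Rh via the mother's Rh distribution: P(Rh-) = 1/4.
Independent loci: 3/8 × 1/4 = 3/32.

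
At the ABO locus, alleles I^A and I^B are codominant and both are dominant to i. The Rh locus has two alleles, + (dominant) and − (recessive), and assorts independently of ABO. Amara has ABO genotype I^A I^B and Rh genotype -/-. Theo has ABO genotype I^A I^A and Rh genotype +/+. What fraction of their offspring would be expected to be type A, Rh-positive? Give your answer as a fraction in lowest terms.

1/2

ABO cross I^A I^B × I^A I^A → offspring phenotypes: 1/2 A, 1/2 AB.
Rh cross -/- × +/+ → 1 Rh+.
Independent loci: P(type A, Rh-positive) = 1/2 × 1 = 1/2.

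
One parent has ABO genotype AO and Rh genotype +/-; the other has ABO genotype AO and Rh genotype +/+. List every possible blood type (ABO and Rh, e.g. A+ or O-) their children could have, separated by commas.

O+, A+

Gametes from AO × AO give offspring ABO genotypes AA, AO, OO, i.e. phenotypes O, A.
Rh cross +/- × +/+ → phenotypes Rh+.
Combining independently: O+, A+.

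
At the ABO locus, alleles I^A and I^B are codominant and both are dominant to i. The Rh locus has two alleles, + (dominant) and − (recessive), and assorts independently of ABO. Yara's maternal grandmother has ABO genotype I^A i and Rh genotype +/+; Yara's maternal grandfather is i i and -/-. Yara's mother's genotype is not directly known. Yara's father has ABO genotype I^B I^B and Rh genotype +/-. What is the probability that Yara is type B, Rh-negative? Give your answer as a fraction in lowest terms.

Yara's mother's ABO genotype from I^A i × i i: 1/2 I^A i, 1/2 i i.
Crossing each possibility with the father I^B I^B and summing P(type B): 1/2·1/2 + 1/2·1 = 3/4.
Similarly for Rh via the mother's Rh distribution: P(Rh-) = 1/4.
Independent loci: 3/4 × 1/4 = 3/16.

3/16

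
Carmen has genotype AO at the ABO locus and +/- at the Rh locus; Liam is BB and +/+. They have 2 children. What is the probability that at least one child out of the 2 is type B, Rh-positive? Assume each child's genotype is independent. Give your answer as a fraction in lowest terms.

ABO cross AO × BB → 1/2 B, 1/2 AB.
Rh cross +/- × +/+ → 1 Rh+; so P(type B, Rh-positive) = 1/2 × 1 = 1/2 per child.
P(none) = (1/2)^2 = 1/4; P(at least one) = 1 − 1/4 = 3/4.

3/4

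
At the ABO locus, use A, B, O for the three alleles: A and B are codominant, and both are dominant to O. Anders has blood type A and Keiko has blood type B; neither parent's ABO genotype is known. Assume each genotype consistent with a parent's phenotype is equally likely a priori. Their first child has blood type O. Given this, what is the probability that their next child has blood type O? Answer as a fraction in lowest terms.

1/4

Possible genotypes: Anders ∈ {AA, AO}; Keiko ∈ {BB, BO}.
Weight each parental genotype pair by prior × P(type-O child):
  AO × BO: posterior weight 1; P(next child type O) = 1/4.
Weighted sum = 1/4.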